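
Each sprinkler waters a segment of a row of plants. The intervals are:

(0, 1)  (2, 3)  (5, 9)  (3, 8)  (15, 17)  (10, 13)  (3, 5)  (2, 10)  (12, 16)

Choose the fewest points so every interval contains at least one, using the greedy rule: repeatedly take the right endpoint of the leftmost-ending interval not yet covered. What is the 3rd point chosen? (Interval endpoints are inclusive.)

By right end: [0,1]  [2,3]  [3,5]  [3,8]  [5,9]  [2,10]  [10,13]  [12,16]  [15,17]
[0,1] uncovered → point at 1; [2,3] uncovered → point at 3; [5,9] uncovered → point at 9; [10,13] uncovered → point at 13; [15,17] uncovered → point at 17.
Points: 1, 3, 9, 13, 17 (5 total).

9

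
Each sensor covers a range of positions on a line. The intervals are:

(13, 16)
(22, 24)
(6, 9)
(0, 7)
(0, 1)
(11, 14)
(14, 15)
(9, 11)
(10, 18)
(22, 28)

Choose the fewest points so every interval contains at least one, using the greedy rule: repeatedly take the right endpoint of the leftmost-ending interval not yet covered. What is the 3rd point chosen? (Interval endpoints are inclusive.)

By right end: [0,1]  [0,7]  [6,9]  [9,11]  [11,14]  [14,15]  [13,16]  [10,18]  [22,24]  [22,28]
[0,1] uncovered → point at 1; [6,9] uncovered → point at 9; [11,14] uncovered → point at 14; [22,24] uncovered → point at 24.
Points: 1, 9, 14, 24 (4 total).

14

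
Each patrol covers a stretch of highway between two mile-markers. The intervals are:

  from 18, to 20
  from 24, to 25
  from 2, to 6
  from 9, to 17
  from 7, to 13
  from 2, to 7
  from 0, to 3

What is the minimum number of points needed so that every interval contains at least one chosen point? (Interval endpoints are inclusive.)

Sort by right endpoint; whenever an interval is uncovered, place a point at its right end.
Sorted: [0,3] [2,6] [2,7] [7,13] [9,17] [18,20] [24,25]
{[0,3],[2,6],[2,7]} hit by 3; {[7,13],[9,17]} hit by 13; {[18,20]} hit by 20; {[24,25]} hit by 25.
Points: 3, 13, 20, 25 (4 total).

4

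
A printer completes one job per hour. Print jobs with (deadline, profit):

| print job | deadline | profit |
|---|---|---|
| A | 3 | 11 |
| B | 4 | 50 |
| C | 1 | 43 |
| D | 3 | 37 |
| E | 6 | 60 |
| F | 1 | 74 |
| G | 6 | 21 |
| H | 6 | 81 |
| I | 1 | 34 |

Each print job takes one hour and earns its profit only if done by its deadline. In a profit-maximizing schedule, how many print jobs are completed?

Sort by profit descending; place each in the latest free slot ≤ its deadline.
Profit order: H=81 F=74 E=60 B=50 C=43 D=37 I=34 G=21 A=11
Assign: H→slot 6, F→slot 1, E→slot 5, B→slot 4, C skipped, D→slot 3, I skipped, G→slot 2, A skipped.
Slots: [1:F] [2:G] [3:D] [4:B] [5:E] [6:H]
6 of 9 scheduled.

6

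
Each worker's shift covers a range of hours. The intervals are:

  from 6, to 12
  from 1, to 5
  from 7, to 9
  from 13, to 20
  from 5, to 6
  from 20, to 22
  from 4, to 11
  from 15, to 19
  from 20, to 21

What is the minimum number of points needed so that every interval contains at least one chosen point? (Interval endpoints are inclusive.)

Sorted: [1,5] [5,6] [7,9] [4,11] [6,12] [15,19] [13,20] [20,21] [20,22]
{[1,5],[5,6]} hit by 5; {[7,9],[4,11],[6,12]} hit by 9; {[15,19],[13,20]} hit by 19; {[20,21],[20,22]} hit by 21.
Points: 5, 9, 19, 21 (4 total).

4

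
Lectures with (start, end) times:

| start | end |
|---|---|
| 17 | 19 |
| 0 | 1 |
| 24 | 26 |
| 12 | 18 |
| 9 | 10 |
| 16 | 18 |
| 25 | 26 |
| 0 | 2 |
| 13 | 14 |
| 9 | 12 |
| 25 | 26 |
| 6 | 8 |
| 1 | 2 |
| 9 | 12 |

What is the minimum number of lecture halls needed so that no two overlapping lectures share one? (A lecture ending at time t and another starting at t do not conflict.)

Events (time:±→running): 0:+→1 0:+→2 1:-→1 1:+→2 2:-→1 2:-→0 6:+→1 8:-→0 9:+→1 9:+→2 9:+→3 … peak 3.

3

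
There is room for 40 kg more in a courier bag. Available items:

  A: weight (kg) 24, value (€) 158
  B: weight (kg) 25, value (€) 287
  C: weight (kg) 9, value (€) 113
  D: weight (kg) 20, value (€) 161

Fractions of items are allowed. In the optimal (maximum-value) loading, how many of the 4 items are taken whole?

Sort by value per unit weight and fill in that order.
Ratios (sorted): C 12.56, B 11.48, D 8.05, A 6.58
take C (9 @ 113); take B (25 @ 287); take 6/20 of D → 48.30. Capacity used 40/40.
2 item(s) taken whole; one partial (take 6/20 of D).

2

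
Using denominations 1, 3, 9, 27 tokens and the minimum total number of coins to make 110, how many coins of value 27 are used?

Greedy: take as many of the largest coin as possible, then repeat with the remainder.
110 = 4×27 + 2×1
Count of 27: 4

4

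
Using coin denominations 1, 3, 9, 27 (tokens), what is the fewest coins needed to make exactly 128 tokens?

8

Use the largest denomination that fits, subtract, and repeat.
128 = 4×27 + 2×9 + 2×1
Total coins = 4 + 2 + 2 = 8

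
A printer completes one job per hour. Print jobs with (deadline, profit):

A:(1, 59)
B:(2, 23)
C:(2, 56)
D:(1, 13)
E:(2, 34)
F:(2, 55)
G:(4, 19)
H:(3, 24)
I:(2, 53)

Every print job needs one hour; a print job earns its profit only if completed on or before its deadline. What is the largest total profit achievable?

158

Sort by profit descending; place each in the latest free slot ≤ its deadline.
Profit order: A=59 C=56 F=55 I=53 E=34 H=24 B=23 G=19 D=13
Assign: A→slot 1, C→slot 2, F skipped, I skipped, E skipped, H→slot 3, B skipped, G→slot 4, D skipped.
Slots: [1:A] [2:C] [3:H] [4:G]
Profit = 59 + 56 + 24 + 19 = 158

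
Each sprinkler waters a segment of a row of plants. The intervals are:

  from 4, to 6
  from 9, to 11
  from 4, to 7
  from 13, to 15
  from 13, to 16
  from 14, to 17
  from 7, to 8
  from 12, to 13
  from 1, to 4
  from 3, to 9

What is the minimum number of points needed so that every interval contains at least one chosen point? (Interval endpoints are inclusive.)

5

Process intervals by earliest right end; each time one isn't hit yet, stab at its right endpoint.
By right end: [1,4]  [4,6]  [4,7]  [7,8]  [3,9]  [9,11]  [12,13]  [13,15]  [13,16]  [14,17]
[1,4] uncovered → point at 4; [7,8] uncovered → point at 8; [9,11] uncovered → point at 11; [12,13] uncovered → point at 13; [14,17] uncovered → point at 17.
Points: 4, 8, 11, 13, 17 (5 total).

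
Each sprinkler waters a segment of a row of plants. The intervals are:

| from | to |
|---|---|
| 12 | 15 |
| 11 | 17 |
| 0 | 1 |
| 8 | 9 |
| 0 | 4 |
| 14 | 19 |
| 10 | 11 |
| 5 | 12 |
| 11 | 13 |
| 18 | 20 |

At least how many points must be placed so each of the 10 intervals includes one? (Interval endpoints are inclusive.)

5

Sort by right endpoint; whenever an interval is uncovered, place a point at its right end.
Sorted: [0,1] [0,4] [8,9] [10,11] [5,12] [11,13] [12,15] [11,17] [14,19] [18,20]
{[0,1],[0,4]} hit by 1; {[8,9]} hit by 9; {[10,11],[5,12],[11,13]} hit by 11; {[12,15],[11,17],[14,19]} hit by 15; {[18,20]} hit by 20.
Points: 1, 9, 11, 15, 20 (5 total).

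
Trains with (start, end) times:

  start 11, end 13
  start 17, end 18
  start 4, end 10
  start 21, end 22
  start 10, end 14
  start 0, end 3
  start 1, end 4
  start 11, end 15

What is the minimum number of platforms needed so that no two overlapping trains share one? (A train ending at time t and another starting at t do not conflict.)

Events (time:±→running): 0:+→1 1:+→2 3:-→1 4:-→0 4:+→1 10:-→0 10:+→1 11:+→2 11:+→3 … peak 3.

3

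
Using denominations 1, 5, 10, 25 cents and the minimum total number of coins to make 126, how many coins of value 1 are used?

126 = 5×25 + 1×1
Count of 1: 1

1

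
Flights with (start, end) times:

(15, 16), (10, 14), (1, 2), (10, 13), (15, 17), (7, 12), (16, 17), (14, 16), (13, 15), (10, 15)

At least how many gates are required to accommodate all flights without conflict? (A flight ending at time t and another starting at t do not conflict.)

Count concurrent intervals with a sweep; the peak is the room count.
starts: [1, 7, 10, 10, 10, 13, 14, 15, 15, 16]
ends:   [2, 12, 13, 14, 15, 15, 16, 16, 17, 17]
s1→1 e2→0 s7→1 s10→2 s10→3 s10→4  — peak 4.

4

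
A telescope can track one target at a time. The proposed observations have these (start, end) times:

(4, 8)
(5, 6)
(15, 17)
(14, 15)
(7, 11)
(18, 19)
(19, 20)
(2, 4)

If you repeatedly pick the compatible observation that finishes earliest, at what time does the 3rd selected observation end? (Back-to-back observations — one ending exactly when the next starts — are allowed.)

Sort by end time and greedily take each interval whose start is ≥ the last chosen end.
Sorted by end: (2,4)  (5,6)  (4,8)  (7,11)  (14,15)  (15,17)  (18,19)  (19,20)
take (2,4); take (5,6); skip (4,8); take (7,11); take (14,15); take (15,17); take (18,19); take (19,20).
Selected: (2,4) (5,6) (7,11) (14,15) (15,17) (18,19) (19,20)

11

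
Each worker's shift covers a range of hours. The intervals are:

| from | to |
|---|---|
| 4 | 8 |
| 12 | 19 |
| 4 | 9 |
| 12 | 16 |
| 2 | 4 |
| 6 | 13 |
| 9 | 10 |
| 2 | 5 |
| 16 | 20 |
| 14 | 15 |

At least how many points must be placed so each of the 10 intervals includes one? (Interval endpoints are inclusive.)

4

Process intervals by earliest right end; each time one isn't hit yet, stab at its right endpoint.
Sorted: [2,4] [2,5] [4,8] [4,9] [9,10] [6,13] [14,15] [12,16] [12,19] [16,20]
{[2,4],[2,5],[4,8],[4,9]} hit by 4; {[9,10],[6,13]} hit by 10; {[14,15],[12,16],[12,19]} hit by 15; {[16,20]} hit by 20.
Points: 4, 10, 15, 20 (4 total).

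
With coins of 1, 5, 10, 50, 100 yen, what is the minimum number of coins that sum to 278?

Greedy: take as many of the largest coin as possible, then repeat with the remainder.
278 = 2×100 + 1×50 + 2×10 + 1×5 + 3×1
Total coins = 2 + 1 + 2 + 1 + 3 = 9

9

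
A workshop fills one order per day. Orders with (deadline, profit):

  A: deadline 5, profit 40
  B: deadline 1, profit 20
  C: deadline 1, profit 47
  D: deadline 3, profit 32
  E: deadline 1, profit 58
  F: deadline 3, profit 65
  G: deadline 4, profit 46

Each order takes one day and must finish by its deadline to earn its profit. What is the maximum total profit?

Take jobs in profit order; each goes to the latest open slot no later than its deadline.
By profit: F(d3,65), E(d1,58), C(d1,47), G(d4,46), A(d5,40), D(d3,32), B(d1,20)
F→slot 3; E→slot 1; C skipped; G→slot 4; A→slot 5; D→slot 2; B skipped.
Profit = 58 + 32 + 65 + 46 + 40 = 241

241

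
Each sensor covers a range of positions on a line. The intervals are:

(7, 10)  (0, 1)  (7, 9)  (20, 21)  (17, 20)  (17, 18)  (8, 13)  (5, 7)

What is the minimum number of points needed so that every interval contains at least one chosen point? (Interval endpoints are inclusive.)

Sort by right endpoint; whenever an interval is uncovered, place a point at its right end.
By right end: [0,1]  [5,7]  [7,9]  [7,10]  [8,13]  [17,18]  [17,20]  [20,21]
[0,1] uncovered → point at 1; [5,7] uncovered → point at 7; [8,13] uncovered → point at 13; [17,18] uncovered → point at 18; [20,21] uncovered → point at 21.
Points: 1, 7, 13, 18, 21 (5 total).

5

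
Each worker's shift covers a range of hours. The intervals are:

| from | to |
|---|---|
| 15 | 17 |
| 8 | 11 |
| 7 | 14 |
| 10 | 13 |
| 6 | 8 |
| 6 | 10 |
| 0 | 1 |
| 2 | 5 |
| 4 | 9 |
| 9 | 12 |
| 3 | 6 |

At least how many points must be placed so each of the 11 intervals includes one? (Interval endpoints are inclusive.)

By right end: [0,1]  [2,5]  [3,6]  [6,8]  [4,9]  [6,10]  [8,11]  [9,12]  [10,13]  [7,14]  [15,17]
[0,1] uncovered → point at 1; [2,5] uncovered → point at 5; [6,8] uncovered → point at 8; [9,12] uncovered → point at 12; [15,17] uncovered → point at 17.
Points: 1, 5, 8, 12, 17 (5 total).

5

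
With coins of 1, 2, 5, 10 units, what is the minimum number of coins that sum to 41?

41 = 4×10 + 1×1
Total coins = 4 + 1 = 5

5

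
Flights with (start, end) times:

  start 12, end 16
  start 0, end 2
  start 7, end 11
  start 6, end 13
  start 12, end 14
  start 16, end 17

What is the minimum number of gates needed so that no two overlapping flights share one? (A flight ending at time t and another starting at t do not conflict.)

Count concurrent intervals with a sweep; the peak is the room count.
Events (time:±→running): 0:+→1 2:-→0 6:+→1 7:+→2 11:-→1 12:+→2 12:+→3 … peak 3.

3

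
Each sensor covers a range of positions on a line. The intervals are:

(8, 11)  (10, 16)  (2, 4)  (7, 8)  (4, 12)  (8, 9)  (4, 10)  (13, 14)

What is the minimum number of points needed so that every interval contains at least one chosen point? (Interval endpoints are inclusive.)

Sort by right endpoint; whenever an interval is uncovered, place a point at its right end.
By right end: [2,4]  [7,8]  [8,9]  [4,10]  [8,11]  [4,12]  [13,14]  [10,16]
[2,4] uncovered → point at 4; [7,8] uncovered → point at 8; [13,14] uncovered → point at 14.
Points: 4, 8, 14 (3 total).

3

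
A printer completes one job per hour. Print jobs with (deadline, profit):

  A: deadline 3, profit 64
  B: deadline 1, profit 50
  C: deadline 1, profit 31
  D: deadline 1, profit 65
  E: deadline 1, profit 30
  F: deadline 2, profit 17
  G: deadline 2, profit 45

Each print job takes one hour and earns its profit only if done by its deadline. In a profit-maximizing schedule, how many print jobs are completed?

3

Sort by profit descending; place each in the latest free slot ≤ its deadline.
Profit order: D=65 A=64 B=50 G=45 C=31 E=30 F=17
Assign: D→slot 1, A→slot 3, B skipped, G→slot 2, C skipped, E skipped, F skipped.
Slots: [1:D] [2:G] [3:A]
3 of 7 scheduled.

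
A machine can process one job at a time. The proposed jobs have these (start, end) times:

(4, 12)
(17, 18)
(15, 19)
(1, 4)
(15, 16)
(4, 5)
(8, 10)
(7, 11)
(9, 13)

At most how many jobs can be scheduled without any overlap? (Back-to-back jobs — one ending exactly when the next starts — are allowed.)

5

Order by finish time; keep every interval that doesn't clash with the previous kept one.
Sorted by end: (1,4)  (4,5)  (8,10)  (7,11)  (4,12)  (9,13)  (15,16)  (17,18)  (15,19)
take (1,4); take (4,5); take (8,10); take (15,16); take (17,18).
Selected 5 jobs.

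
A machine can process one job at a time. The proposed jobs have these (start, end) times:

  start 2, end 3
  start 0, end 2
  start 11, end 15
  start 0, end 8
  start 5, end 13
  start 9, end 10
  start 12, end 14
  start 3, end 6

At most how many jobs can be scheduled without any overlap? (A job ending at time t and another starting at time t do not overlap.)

5

Greedy by earliest finish: after sorting by end time, pick each interval compatible with the last pick.
Sorted by end: (0,2)  (2,3)  (3,6)  (0,8)  (9,10)  (5,13)  (12,14)  (11,15)
take (0,2); take (2,3); take (3,6); take (9,10); take (12,14).
Selected 5 jobs.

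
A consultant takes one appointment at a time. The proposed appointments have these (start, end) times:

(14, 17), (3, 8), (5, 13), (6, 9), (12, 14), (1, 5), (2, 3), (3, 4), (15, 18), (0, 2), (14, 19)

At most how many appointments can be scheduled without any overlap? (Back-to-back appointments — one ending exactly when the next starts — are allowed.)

Sorted by end: (0,2)  (2,3)  (3,4)  (1,5)  (3,8)  (6,9)  (5,13)  (12,14)  (14,17)  (15,18)  (14,19)
take (0,2); take (2,3); take (3,4); take (6,9); take (12,14); take (14,17); skip (15,18).
Selected 6 appointments.

6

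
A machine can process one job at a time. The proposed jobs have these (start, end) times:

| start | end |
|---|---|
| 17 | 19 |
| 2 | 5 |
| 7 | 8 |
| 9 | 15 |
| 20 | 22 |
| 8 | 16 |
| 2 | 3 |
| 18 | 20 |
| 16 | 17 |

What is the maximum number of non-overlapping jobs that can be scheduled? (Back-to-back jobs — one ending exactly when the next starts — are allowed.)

By end time: (2,3), (2,5), (7,8), (9,15), (8,16), (16,17), (17,19), (18,20), (20,22).
Pick (2,3); next start ≥ 3 → (7,8); next start ≥ 8 → (9,15); next start ≥ 15 → (16,17); next start ≥ 17 → (17,19); next start ≥ 19 → (20,22).
Selected 6 jobs.

6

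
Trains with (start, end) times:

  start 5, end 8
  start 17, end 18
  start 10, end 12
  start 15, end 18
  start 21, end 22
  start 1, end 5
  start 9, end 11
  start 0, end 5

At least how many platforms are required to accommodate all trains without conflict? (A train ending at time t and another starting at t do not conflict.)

2

The answer is the maximum number of intervals overlapping at any instant.
Events (time:±→running): 0:+→1 1:+→2 … peak 2.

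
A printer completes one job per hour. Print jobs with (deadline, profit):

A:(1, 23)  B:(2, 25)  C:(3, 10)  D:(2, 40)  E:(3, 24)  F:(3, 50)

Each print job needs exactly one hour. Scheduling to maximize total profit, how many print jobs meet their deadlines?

Take jobs in profit order; each goes to the latest open slot no later than its deadline.
Profit order: F=50 D=40 B=25 E=24 A=23 C=10
Assign: F→slot 3, D→slot 2, B→slot 1, E skipped, A skipped, C skipped.
Slots: [1:B] [2:D] [3:F]
3 of 6 scheduled.

3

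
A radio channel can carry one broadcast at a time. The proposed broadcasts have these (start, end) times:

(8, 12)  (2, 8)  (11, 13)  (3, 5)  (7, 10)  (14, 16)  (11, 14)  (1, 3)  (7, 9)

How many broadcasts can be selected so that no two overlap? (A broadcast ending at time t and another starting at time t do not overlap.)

5

Sort by end time and greedily take each interval whose start is ≥ the last chosen end.
Sorted by end: (1,3)  (3,5)  (2,8)  (7,9)  (7,10)  (8,12)  (11,13)  (11,14)  (14,16)
take (1,3); take (3,5); take (7,9); take (11,13); skip (11,14); take (14,16).
Selected 5 broadcasts.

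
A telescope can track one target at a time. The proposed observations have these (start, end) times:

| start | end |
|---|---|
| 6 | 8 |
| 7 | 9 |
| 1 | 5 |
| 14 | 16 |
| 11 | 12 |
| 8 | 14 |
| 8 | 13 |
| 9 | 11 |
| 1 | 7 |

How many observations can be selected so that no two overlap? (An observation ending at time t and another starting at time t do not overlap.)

5

Order by finish time; keep every interval that doesn't clash with the previous kept one.
Sorted by end: (1,5)  (1,7)  (6,8)  (7,9)  (9,11)  (11,12)  (8,13)  (8,14)  (14,16)
take (1,5); skip (1,7); take (6,8); take (9,11); take (11,12); take (14,16).
Selected 5 observations.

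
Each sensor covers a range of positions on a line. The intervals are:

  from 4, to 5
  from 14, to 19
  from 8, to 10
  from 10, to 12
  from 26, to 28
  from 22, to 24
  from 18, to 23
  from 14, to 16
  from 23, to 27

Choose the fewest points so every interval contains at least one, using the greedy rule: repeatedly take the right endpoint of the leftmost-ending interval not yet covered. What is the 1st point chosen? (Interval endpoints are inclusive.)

Process intervals by earliest right end; each time one isn't hit yet, stab at its right endpoint.
By right end: [4,5]  [8,10]  [10,12]  [14,16]  [14,19]  [18,23]  [22,24]  [23,27]  [26,28]
[4,5] uncovered → point at 5; [8,10] uncovered → point at 10; [14,16] uncovered → point at 16; [18,23] uncovered → point at 23; [26,28] uncovered → point at 28.
Points: 5, 10, 16, 23, 28 (5 total).

5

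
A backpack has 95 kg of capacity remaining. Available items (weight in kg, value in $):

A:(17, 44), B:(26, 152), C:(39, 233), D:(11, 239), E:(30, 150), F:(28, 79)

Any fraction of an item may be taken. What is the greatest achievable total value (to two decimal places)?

719.00

Ratios (sorted): D 21.73, C 5.97, B 5.85, E 5.00, F 2.82, A 2.59
take D (11 @ 239); take C (39 @ 233); take B (26 @ 152); take 19/30 of E → 95.00. Capacity used 95/95.
Total value = 719.00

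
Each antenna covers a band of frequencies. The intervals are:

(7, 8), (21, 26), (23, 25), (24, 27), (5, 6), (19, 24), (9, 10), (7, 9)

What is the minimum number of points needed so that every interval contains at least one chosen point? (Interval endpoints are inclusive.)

Sort by right endpoint; whenever an interval is uncovered, place a point at its right end.
Sorted: [5,6] [7,8] [7,9] [9,10] [19,24] [23,25] [21,26] [24,27]
{[5,6]} hit by 6; {[7,8],[7,9]} hit by 8; {[9,10]} hit by 10; {[19,24],[23,25],[21,26],[24,27]} hit by 24.
Points: 6, 8, 10, 24 (4 total).

4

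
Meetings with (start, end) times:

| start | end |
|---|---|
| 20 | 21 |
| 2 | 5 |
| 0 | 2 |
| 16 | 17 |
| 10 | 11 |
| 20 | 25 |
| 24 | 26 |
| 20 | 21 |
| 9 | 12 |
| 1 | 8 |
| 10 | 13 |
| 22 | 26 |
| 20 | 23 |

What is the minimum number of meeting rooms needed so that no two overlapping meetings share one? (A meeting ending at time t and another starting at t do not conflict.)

Events (time:±→running): 0:+→1 1:+→2 2:-→1 2:+→2 5:-→1 8:-→0 9:+→1 10:+→2 10:+→3 11:-→2 12:-→1 13:-→0 16:+→1 17:-→0 20:+→1 20:+→2 20:+→3 20:+→4 … peak 4.

4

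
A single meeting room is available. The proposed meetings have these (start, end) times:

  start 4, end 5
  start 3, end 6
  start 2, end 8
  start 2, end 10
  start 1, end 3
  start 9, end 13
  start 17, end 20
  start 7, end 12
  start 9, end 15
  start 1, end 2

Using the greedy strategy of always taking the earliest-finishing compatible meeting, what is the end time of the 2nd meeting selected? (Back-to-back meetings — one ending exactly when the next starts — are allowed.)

5

Greedy by earliest finish: after sorting by end time, pick each interval compatible with the last pick.
Sorted by end: (1,2)  (1,3)  (4,5)  (3,6)  (2,8)  (2,10)  (7,12)  (9,13)  (9,15)  (17,20)
take (1,2); take (4,5); skip (3,6); skip (2,10); take (7,12); take (17,20).
Selected: (1,2) (4,5) (7,12) (17,20)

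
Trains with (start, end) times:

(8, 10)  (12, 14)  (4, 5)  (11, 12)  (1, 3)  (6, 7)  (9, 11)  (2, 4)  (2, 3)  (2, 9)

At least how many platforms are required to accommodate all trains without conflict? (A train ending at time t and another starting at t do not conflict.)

Count concurrent intervals with a sweep; the peak is the room count.
starts: [1, 2, 2, 2, 4, 6, 8, 9, 11, 12]
ends:   [3, 3, 4, 5, 7, 9, 10, 11, 12, 14]
s1→1 s2→2 s2→3 s2→4  — peak 4.

4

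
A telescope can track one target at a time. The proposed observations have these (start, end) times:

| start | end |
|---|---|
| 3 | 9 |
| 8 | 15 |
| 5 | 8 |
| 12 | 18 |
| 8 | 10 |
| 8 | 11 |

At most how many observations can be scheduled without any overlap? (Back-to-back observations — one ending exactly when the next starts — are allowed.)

Sorted by end: (5,8)  (3,9)  (8,10)  (8,11)  (8,15)  (12,18)
take (5,8); take (8,10); skip (8,11); take (12,18).
Selected 3 observations.

3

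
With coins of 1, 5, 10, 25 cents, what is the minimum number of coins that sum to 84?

84 − 3×25→9 − 1×5→4 − 4×1→0
Total coins = 3 + 1 + 4 = 8

8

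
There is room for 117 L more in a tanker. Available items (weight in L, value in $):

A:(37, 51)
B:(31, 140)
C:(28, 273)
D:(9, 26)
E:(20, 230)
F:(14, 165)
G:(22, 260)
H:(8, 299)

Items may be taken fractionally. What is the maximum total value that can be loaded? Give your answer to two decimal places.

1339.90

Greedy by value/weight ratio, highest first.
Ratios (sorted): H 37.38, G 11.82, F 11.79, E 11.50, C 9.75, B 4.52, D 2.89, A 1.38
take H (8 @ 299); take G (22 @ 260); take F (14 @ 165); take E (20 @ 230); take C (28 @ 273); take 25/31 of B → 112.90. Capacity used 117/117.
Total value = 1339.90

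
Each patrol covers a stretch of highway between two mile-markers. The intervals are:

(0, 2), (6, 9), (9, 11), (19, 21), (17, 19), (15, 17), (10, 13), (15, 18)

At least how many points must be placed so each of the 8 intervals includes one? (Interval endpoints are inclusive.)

By right end: [0,2]  [6,9]  [9,11]  [10,13]  [15,17]  [15,18]  [17,19]  [19,21]
[0,2] uncovered → point at 2; [6,9] uncovered → point at 9; [10,13] uncovered → point at 13; [15,17] uncovered → point at 17; [19,21] uncovered → point at 21.
Points: 2, 9, 13, 17, 21 (5 total).

5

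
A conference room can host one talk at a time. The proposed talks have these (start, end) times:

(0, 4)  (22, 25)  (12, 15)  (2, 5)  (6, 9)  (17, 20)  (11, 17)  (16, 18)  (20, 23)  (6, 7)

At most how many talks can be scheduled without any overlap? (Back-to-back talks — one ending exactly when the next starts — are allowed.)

5

By end time: (0,4), (2,5), (6,7), (6,9), (12,15), (11,17), (16,18), (17,20), (20,23), (22,25).
Pick (0,4); next start ≥ 4 → (6,7); next start ≥ 7 → (12,15); next start ≥ 15 → (16,18); next start ≥ 18 → (20,23).
Selected 5 talks.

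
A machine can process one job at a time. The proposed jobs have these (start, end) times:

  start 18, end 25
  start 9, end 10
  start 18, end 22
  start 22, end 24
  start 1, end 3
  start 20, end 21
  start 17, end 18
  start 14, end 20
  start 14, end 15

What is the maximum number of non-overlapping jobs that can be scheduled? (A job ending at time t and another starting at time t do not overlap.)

Sort by end time and greedily take each interval whose start is ≥ the last chosen end.
By end time: (1,3), (9,10), (14,15), (17,18), (14,20), (20,21), (18,22), (22,24), (18,25).
Pick (1,3); next start ≥ 3 → (9,10); next start ≥ 10 → (14,15); next start ≥ 15 → (17,18); next start ≥ 18 → (20,21); next start ≥ 21 → (22,24).
Selected 6 jobs.

6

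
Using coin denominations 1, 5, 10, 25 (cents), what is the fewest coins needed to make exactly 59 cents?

7

Greedy: take as many of the largest coin as possible, then repeat with the remainder.
59 − 2×25→9 − 1×5→4 − 4×1→0
Total coins = 2 + 1 + 4 = 7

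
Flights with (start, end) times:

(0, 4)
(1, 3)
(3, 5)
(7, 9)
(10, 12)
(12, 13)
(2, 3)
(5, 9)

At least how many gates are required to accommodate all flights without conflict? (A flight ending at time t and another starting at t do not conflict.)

3

Count concurrent intervals with a sweep; the peak is the room count.
Events (time:±→running): 0:+→1 1:+→2 2:+→3 … peak 3.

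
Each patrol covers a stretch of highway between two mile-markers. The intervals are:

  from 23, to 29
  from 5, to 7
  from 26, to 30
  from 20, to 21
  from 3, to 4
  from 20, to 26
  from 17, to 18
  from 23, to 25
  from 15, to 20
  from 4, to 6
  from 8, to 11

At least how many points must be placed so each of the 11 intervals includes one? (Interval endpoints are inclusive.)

Sort by right endpoint; whenever an interval is uncovered, place a point at its right end.
By right end: [3,4]  [4,6]  [5,7]  [8,11]  [17,18]  [15,20]  [20,21]  [23,25]  [20,26]  [23,29]  [26,30]
[3,4] uncovered → point at 4; [5,7] uncovered → point at 7; [8,11] uncovered → point at 11; [17,18] uncovered → point at 18; [20,21] uncovered → point at 21; [23,25] uncovered → point at 25; [26,30] uncovered → point at 30.
Points: 4, 7, 11, 18, 21, 25, 30 (7 total).

7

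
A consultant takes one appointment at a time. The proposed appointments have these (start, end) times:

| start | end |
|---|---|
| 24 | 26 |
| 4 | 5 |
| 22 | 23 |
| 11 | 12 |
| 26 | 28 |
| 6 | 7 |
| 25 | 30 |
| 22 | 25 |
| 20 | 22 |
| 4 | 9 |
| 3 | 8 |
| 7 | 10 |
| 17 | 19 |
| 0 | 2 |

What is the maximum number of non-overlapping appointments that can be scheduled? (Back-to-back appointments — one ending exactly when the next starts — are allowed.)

10

Sorted by end: (0,2)  (4,5)  (6,7)  (3,8)  (4,9)  (7,10)  (11,12)  (17,19)  (20,22)  (22,23)  (22,25)  (24,26)  (26,28)  (25,30)
take (0,2); take (4,5); take (6,7); take (7,10); take (11,12); take (17,19); take (20,22); take (22,23); take (24,26); take (26,28); skip (25,30).
Selected 10 appointments.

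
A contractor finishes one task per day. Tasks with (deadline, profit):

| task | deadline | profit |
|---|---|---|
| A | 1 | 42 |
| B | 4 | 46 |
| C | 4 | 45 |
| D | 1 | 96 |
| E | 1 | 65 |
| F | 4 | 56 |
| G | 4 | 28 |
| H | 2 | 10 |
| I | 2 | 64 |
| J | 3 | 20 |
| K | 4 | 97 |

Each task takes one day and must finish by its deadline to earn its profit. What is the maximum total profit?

313

Take jobs in profit order; each goes to the latest open slot no later than its deadline.
Profit order: K=97 D=96 E=65 I=64 F=56 B=46 C=45 A=42 G=28 J=20 H=10
Assign: K→slot 4, D→slot 1, E skipped, I→slot 2, F→slot 3, B skipped, C skipped, A skipped, G skipped, J skipped, H skipped.
Slots: [1:D] [2:I] [3:F] [4:K]
Profit = 96 + 64 + 56 + 97 = 313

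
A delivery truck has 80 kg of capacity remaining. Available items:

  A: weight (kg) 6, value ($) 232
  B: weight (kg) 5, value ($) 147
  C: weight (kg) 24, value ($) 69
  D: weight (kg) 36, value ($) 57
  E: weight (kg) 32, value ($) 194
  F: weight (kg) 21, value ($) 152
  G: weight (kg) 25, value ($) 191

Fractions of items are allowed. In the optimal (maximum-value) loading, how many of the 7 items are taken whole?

Order: A (232/6=38.67) > B (147/5=29.40) > G (191/25=7.64) > F (152/21=7.24) > E (194/32=6.06) > C (69/24=2.88) > D (57/36=1.58)
Fill: take A (6 @ 232) → take B (5 @ 147) → take G (25 @ 191) → take F (21 @ 152) → take 23/32 of E → 139.44; 80/80 used.
4 item(s) taken whole; one partial (take 23/32 of E).

4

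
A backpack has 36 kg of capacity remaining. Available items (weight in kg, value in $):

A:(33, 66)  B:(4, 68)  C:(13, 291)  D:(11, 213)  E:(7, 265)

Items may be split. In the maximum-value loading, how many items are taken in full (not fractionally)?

Order: E (265/7=37.86) > C (291/13=22.38) > D (213/11=19.36) > B (68/4=17.00) > A (66/33=2.00)
Fill: take E (7 @ 265) → take C (13 @ 291) → take D (11 @ 213) → take B (4 @ 68) → take 1/33 of A → 2.00; 36/36 used.
4 item(s) taken whole; one partial (take 1/33 of A).

4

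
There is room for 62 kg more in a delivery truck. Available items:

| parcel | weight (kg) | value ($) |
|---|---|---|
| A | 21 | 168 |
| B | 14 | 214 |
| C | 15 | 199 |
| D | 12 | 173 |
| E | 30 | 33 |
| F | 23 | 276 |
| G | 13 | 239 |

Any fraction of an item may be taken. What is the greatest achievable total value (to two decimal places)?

Sort by value per unit weight and fill in that order.
Order: G (239/13=18.38) > B (214/14=15.29) > D (173/12=14.42) > C (199/15=13.27) > F (276/23=12.00) > A (168/21=8.00) > E (33/30=1.10)
Fill: take G (13 @ 239) → take B (14 @ 214) → take D (12 @ 173) → take C (15 @ 199) → take 8/23 of F → 96.00; 62/62 used.
Total value = 921.00

921.00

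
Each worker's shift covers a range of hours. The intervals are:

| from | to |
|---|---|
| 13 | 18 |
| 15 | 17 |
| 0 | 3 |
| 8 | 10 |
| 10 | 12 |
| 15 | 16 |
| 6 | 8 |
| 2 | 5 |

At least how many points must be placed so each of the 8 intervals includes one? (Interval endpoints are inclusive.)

Process intervals by earliest right end; each time one isn't hit yet, stab at its right endpoint.
By right end: [0,3]  [2,5]  [6,8]  [8,10]  [10,12]  [15,16]  [15,17]  [13,18]
[0,3] uncovered → point at 3; [6,8] uncovered → point at 8; [10,12] uncovered → point at 12; [15,16] uncovered → point at 16.
Points: 3, 8, 12, 16 (4 total).

4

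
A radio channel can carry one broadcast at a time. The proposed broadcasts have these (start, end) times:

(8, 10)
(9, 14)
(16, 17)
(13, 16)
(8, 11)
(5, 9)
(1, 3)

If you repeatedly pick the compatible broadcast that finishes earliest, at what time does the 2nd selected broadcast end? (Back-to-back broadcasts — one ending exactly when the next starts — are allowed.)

9

Greedy by earliest finish: after sorting by end time, pick each interval compatible with the last pick.
By end time: (1,3), (5,9), (8,10), (8,11), (9,14), (13,16), (16,17).
Pick (1,3); next start ≥ 3 → (5,9); next start ≥ 9 → (9,14); next start ≥ 14 → (16,17).
Selected: (1,3) (5,9) (9,14) (16,17)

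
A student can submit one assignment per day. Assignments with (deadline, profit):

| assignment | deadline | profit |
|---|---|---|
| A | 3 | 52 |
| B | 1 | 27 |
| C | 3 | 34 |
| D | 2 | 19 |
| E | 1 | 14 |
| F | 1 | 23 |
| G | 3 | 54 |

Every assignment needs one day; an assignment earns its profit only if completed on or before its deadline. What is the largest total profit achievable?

Sort by profit descending; place each in the latest free slot ≤ its deadline.
Profit order: G=54 A=52 C=34 B=27 F=23 D=19 E=14
Assign: G→slot 3, A→slot 2, C→slot 1, B skipped, F skipped, D skipped, E skipped.
Slots: [1:C] [2:A] [3:G]
Profit = 34 + 52 + 54 = 140

140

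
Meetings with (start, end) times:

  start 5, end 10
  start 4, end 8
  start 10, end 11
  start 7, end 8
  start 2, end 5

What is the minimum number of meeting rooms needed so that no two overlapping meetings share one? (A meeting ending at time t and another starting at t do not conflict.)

Count concurrent intervals with a sweep; the peak is the room count.
Events (time:±→running): 2:+→1 4:+→2 5:-→1 5:+→2 7:+→3 … peak 3.

3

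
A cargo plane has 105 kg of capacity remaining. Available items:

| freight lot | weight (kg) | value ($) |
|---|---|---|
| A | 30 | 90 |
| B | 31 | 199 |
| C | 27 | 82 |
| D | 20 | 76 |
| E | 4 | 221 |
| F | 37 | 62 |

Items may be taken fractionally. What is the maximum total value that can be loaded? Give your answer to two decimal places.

Order: E (221/4=55.25) > B (199/31=6.42) > D (76/20=3.80) > C (82/27=3.04) > A (90/30=3.00) > F (62/37=1.68)
Fill: take E (4 @ 221) → take B (31 @ 199) → take D (20 @ 76) → take C (27 @ 82) → take 23/30 of A → 69.00; 105/105 used.
Total value = 647.00

647.00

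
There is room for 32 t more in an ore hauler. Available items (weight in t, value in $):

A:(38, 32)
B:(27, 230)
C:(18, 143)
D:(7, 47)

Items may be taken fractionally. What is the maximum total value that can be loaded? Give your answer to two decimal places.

269.72

Order: B (230/27=8.52) > C (143/18=7.94) > D (47/7=6.71) > A (32/38=0.84)
Fill: take B (27 @ 230) → take 5/18 of C → 39.72; 32/32 used.
Total value = 269.72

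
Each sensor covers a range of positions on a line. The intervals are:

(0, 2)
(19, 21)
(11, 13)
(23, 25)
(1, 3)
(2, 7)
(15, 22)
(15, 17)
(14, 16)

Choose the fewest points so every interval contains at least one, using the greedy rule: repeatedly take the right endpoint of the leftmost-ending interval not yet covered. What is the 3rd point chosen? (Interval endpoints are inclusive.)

Sort by right endpoint; whenever an interval is uncovered, place a point at its right end.
By right end: [0,2]  [1,3]  [2,7]  [11,13]  [14,16]  [15,17]  [19,21]  [15,22]  [23,25]
[0,2] uncovered → point at 2; [11,13] uncovered → point at 13; [14,16] uncovered → point at 16; [19,21] uncovered → point at 21; [23,25] uncovered → point at 25.
Points: 2, 13, 16, 21, 25 (5 total).

16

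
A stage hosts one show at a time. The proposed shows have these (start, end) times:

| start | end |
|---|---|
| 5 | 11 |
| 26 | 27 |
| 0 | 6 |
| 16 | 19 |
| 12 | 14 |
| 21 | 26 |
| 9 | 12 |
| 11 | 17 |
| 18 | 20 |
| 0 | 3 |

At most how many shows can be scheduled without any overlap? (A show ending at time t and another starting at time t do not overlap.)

6

Sort by end time and greedily take each interval whose start is ≥ the last chosen end.
Sorted by end: (0,3)  (0,6)  (5,11)  (9,12)  (12,14)  (11,17)  (16,19)  (18,20)  (21,26)  (26,27)
take (0,3); take (5,11); take (12,14); skip (11,17); take (16,19); take (21,26); take (26,27).
Selected 6 shows.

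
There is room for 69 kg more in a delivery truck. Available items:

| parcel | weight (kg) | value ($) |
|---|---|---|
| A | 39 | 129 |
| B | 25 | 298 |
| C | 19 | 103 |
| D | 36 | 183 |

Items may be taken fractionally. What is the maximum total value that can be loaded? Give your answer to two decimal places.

528.08

Order: B (298/25=11.92) > C (103/19=5.42) > D (183/36=5.08) > A (129/39=3.31)
Fill: take B (25 @ 298) → take C (19 @ 103) → take 25/36 of D → 127.08; 69/69 used.
Total value = 528.08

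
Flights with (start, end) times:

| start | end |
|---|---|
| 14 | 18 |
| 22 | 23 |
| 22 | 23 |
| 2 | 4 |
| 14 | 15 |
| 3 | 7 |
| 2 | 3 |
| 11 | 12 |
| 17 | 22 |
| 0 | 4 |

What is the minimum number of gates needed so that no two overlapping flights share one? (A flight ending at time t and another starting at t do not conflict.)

starts: [0, 2, 2, 3, 11, 14, 14, 17, 22, 22]
ends:   [3, 4, 4, 7, 12, 15, 18, 22, 23, 23]
s0→1 s2→2 s2→3  — peak 3.

3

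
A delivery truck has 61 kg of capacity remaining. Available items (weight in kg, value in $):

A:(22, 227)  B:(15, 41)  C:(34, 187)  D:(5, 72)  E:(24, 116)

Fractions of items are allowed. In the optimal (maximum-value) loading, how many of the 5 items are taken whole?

3

Order: D (72/5=14.40) > A (227/22=10.32) > C (187/34=5.50) > E (116/24=4.83) > B (41/15=2.73)
Fill: take D (5 @ 72) → take A (22 @ 227) → take C (34 @ 187); 61/61 used.
3 item(s) taken whole.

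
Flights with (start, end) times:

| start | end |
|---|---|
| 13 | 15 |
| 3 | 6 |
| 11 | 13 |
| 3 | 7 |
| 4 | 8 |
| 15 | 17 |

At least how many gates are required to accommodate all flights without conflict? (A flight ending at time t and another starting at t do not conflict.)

3

starts: [3, 3, 4, 11, 13, 15]
ends:   [6, 7, 8, 13, 15, 17]
s3→1 s3→2 s4→3  — peak 3.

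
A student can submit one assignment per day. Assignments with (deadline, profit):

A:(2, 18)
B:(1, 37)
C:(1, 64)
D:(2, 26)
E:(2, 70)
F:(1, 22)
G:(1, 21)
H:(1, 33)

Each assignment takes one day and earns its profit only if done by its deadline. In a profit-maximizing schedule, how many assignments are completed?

Profit order: E=70 C=64 B=37 H=33 D=26 F=22 G=21 A=18
Assign: E→slot 2, C→slot 1, B skipped, H skipped, D skipped, F skipped, G skipped, A skipped.
Slots: [1:C] [2:E]
2 of 8 scheduled.

2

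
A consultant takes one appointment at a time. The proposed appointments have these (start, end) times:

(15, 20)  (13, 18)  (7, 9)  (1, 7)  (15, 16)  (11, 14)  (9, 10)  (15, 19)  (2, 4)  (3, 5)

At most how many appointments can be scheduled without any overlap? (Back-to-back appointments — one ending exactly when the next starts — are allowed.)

Sorted by end: (2,4)  (3,5)  (1,7)  (7,9)  (9,10)  (11,14)  (15,16)  (13,18)  (15,19)  (15,20)
take (2,4); take (7,9); take (9,10); take (11,14); take (15,16); skip (15,20).
Selected 5 appointments.

5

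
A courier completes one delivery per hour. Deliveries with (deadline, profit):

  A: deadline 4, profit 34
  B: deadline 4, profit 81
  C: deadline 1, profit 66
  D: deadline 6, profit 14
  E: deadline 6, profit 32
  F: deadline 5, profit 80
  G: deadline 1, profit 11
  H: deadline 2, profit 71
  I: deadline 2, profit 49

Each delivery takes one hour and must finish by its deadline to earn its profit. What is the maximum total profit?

364

Take jobs in profit order; each goes to the latest open slot no later than its deadline.
Profit order: B=81 F=80 H=71 C=66 I=49 A=34 E=32 D=14 G=11
Assign: B→slot 4, F→slot 5, H→slot 2, C→slot 1, I skipped, A→slot 3, E→slot 6, D skipped, G skipped.
Slots: [1:C] [2:H] [3:A] [4:B] [5:F] [6:E]
Profit = 66 + 71 + 34 + 81 + 80 + 32 = 364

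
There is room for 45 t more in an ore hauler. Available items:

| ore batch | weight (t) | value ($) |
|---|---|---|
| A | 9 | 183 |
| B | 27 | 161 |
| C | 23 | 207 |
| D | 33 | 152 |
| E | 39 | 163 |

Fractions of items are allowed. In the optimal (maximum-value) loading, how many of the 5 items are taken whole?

2

Ratios (sorted): A 20.33, C 9.00, B 5.96, D 4.61, E 4.18
take A (9 @ 183); take C (23 @ 207); take 13/27 of B → 77.52. Capacity used 45/45.
2 item(s) taken whole; one partial (take 13/27 of B).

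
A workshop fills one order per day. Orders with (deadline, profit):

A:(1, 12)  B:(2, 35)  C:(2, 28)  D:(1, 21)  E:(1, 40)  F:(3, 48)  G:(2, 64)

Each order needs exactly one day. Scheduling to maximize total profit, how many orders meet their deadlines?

3

Sort by profit descending; place each in the latest free slot ≤ its deadline.
By profit: G(d2,64), F(d3,48), E(d1,40), B(d2,35), C(d2,28), D(d1,21), A(d1,12)
G→slot 2; F→slot 3; E→slot 1; B skipped; C skipped; D skipped; A skipped.
3 of 7 scheduled.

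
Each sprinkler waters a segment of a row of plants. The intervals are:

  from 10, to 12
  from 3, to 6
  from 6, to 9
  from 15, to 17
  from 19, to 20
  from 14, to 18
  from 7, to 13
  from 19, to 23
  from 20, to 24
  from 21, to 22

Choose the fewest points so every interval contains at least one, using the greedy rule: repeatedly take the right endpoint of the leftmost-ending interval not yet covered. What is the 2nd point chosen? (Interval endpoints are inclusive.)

Sort by right endpoint; whenever an interval is uncovered, place a point at its right end.
By right end: [3,6]  [6,9]  [10,12]  [7,13]  [15,17]  [14,18]  [19,20]  [21,22]  [19,23]  [20,24]
[3,6] uncovered → point at 6; [10,12] uncovered → point at 12; [15,17] uncovered → point at 17; [19,20] uncovered → point at 20; [21,22] uncovered → point at 22.
Points: 6, 12, 17, 20, 22 (5 total).

12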